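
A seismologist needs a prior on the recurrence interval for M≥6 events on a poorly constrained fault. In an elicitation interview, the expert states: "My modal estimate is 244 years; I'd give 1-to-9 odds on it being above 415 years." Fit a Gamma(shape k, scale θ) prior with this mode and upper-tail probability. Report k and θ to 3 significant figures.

Gamma(k,θ) with k>1 has mode (k−1)θ, so θ = 244/(k−1).
Need P(X < 415) = 0.9 with θ tied to k this way. Start at k = 2, θ = 244: P(X<415) ≈ 0.507.
Too low — raise k to concentrate. Iterating converges to k ≈ 7.71.
Then θ = 244/(7.71−1) ≈ 36.4.

k ≈ 7.71, θ ≈ 36.4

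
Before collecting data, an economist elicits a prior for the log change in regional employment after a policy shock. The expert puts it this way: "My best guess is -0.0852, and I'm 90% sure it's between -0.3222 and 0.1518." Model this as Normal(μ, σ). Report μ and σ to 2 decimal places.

A symmetric 90% interval runs μ ± z·σ with z = 1.645.
Half-width = 0.237, so σ = 0.237/1.645 = 0.14.
μ is the stated best guess, -0.09.

μ = -0.09, σ = 0.14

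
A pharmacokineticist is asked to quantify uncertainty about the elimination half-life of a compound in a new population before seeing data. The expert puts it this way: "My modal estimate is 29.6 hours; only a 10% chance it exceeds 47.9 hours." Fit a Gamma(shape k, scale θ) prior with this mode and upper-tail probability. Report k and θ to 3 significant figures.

Gamma(k,θ) with k>1 has mode (k−1)θ, so θ = 29.6/(k−1).
Need P(X < 47.9) = 0.9 with θ tied to k this way. Start at k = 2, θ = 29.6: P(X<47.9) ≈ 0.481.
Too low — raise k to concentrate. Iterating converges to k ≈ 9.12.
Then θ = 29.6/(9.12−1) ≈ 3.64.

k ≈ 9.12, θ ≈ 3.64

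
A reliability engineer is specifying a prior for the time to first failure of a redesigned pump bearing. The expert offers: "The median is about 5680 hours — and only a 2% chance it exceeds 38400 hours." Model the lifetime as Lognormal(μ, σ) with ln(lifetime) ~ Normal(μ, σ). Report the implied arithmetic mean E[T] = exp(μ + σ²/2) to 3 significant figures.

If T ~ Lognormal(μ,σ) then ln T ~ Normal(μ,σ), so the p-quantile of ln T is μ + z_p·σ.
ln(5680) = 8.645 and ln(38400) = 10.56; z_{0.5} = 0, z_{0.98} = 2.054.
σ = (10.56 − 8.645)/(2.054 − (0)) = 0.931.
μ = 8.645 − (0)·0.931 = 8.645.
E[T] = exp(μ + σ²/2) = exp(8.645 + 0.4330) = 8760 hours.

E[T] ≈ 8760 hours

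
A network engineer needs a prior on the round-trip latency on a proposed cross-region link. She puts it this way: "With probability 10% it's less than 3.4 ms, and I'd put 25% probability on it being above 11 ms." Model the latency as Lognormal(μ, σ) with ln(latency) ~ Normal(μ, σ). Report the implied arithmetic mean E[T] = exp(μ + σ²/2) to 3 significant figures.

If T ~ Lognormal(μ,σ) then ln T ~ Normal(μ,σ), so the p-quantile of ln T is μ + z_p·σ.
ln(3.4) = 1.224 and ln(11) = 2.398; z_{0.1} = -1.282, z_{0.75} = 0.6745.
σ = (2.398 − 1.224)/(0.6745 − (-1.282)) = 0.600.
μ = 1.224 − (-1.282)·0.600 = 1.993.
E[T] = exp(μ + σ²/2) = exp(1.993 + 0.1802) = 8.79 ms.

E[T] ≈ 8.79 ms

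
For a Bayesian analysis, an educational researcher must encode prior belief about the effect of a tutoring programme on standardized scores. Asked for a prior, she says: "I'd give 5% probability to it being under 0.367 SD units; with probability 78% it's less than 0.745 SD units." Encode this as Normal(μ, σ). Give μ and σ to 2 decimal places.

The p-quantile of Normal(μ,σ) is μ + z_p·σ, with z_{0.05} = -1.645 and z_{0.78} = 0.7722.
Eliminate σ: μ = (z₂·x₁ − z₁·x₂)/(z₂ − z₁) = (0.7722·0.367 − (-1.645)·0.745)/2.417 = 0.62.
Then σ = (x₂ − x₁)/(z₂ − z₁) = (0.745 − 0.367)/2.417 = 0.16.

μ = 0.62, σ = 0.16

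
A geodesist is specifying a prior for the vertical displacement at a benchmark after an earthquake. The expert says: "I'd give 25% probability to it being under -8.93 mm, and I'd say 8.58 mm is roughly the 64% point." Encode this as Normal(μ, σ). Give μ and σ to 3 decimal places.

The p-quantile of Normal(μ,σ) is μ + z_p·σ, with z_{0.25} = -0.6745 and z_{0.64} = 0.3585.
Eliminate σ: μ = (z₂·x₁ − z₁·x₂)/(z₂ − z₁) = (0.3585·-8.93 − (-0.6745)·8.58)/1.033 = 2.504.
Then σ = (x₂ − x₁)/(z₂ − z₁) = (8.58 − -8.93)/1.033 = 16.951.

μ = 2.504, σ = 16.951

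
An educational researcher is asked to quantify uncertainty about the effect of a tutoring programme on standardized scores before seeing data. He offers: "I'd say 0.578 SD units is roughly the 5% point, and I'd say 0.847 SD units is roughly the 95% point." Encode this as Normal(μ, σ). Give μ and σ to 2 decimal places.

μ = 0.71, σ = 0.08

The p-quantile of Normal(μ,σ) is μ + z_p·σ, with z_{0.05} = -1.645 and z_{0.95} = 1.645.
Eliminate σ: μ = (z₂·x₁ − z₁·x₂)/(z₂ − z₁) = (1.645·0.578 − (-1.645)·0.847)/3.29 = 0.71.
Then σ = (x₂ − x₁)/(z₂ − z₁) = (0.847 − 0.578)/3.29 = 0.08.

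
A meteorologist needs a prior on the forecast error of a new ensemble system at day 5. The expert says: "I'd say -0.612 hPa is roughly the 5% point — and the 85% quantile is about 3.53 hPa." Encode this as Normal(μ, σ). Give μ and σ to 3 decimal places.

For Normal(μ,σ), the p-quantile is μ + z_p·σ. Here z_{0.05} = -1.645, z_{0.85} = 1.036.
So -0.612 = μ − 1.645σ and 3.53 = μ + 1.036σ.
Subtracting: σ = (3.53 − -0.612)/(1.036 − (-1.645)) = 1.545.
Then μ = -0.612 − (-1.645)·1.545 = 1.929.

μ = 1.929, σ = 1.545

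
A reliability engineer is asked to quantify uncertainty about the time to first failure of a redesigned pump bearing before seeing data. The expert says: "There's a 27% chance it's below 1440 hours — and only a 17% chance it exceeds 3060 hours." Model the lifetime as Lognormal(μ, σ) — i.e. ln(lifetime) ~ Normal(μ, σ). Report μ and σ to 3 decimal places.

μ ≈ 7.567, σ ≈ 0.481

If T ~ Lognormal(μ,σ) then ln T ~ Normal(μ,σ), so the p-quantile of ln T is μ + z_p·σ.
ln(1440) = 7.272 and ln(3060) = 8.026; z_{0.27} = -0.6128, z_{0.83} = 0.9542.
σ = (8.026 − 7.272)/(0.9542 − (-0.6128)) = 0.481.
μ = 7.272 − (-0.6128)·0.481 = 7.567.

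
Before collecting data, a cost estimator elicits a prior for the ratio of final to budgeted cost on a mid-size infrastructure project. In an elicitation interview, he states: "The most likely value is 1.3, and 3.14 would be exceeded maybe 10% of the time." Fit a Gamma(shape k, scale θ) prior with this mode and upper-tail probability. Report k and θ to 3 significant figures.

Gamma(k,θ) with k>1 has mode (k−1)θ, so θ = 1.3/(k−1).
Need P(X < 3.14) = 0.9 with θ tied to k this way. Start at k = 2, θ = 1.3: P(X<3.14) ≈ 0.695.
Too low — raise k to concentrate. Iterating converges to k ≈ 3.47.
Then θ = 1.3/(3.47−1) ≈ 0.526.

k ≈ 3.47, θ ≈ 0.526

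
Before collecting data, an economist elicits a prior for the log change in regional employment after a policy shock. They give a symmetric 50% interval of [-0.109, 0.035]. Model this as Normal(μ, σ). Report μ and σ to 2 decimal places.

A symmetric 50% interval runs μ ± z·σ with z = 0.6745.
Half-width = 0.072, so σ = 0.072/0.6745 = 0.11.
μ is the interval midpoint, -0.04.

μ = -0.04, σ = 0.11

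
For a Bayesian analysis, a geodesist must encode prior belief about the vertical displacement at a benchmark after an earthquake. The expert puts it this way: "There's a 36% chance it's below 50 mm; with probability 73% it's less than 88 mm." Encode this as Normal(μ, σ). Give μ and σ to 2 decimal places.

The p-quantile of Normal(μ,σ) is μ + z_p·σ, with z_{0.36} = -0.3585 and z_{0.73} = 0.6128.
Eliminate σ: μ = (z₂·x₁ − z₁·x₂)/(z₂ − z₁) = (0.6128·50 − (-0.3585)·88)/0.9713 = 64.02.
Then σ = (x₂ − x₁)/(z₂ − z₁) = (88 − 50)/0.9713 = 39.12.

μ = 64.02, σ = 39.12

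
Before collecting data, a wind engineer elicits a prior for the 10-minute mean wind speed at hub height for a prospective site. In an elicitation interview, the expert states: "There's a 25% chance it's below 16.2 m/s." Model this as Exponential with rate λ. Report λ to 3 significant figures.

P(T < 16.2) = 1 − e^(−λ·16.2) = 0.25, so λ = −ln(1−0.25)/16.2 = −ln(0.75)/16.2 = 0.0178.

λ ≈ 0.0178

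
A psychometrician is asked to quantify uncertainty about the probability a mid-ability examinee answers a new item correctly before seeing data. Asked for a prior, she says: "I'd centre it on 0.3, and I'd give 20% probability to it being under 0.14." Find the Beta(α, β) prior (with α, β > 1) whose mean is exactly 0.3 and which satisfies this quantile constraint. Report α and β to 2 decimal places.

α ≈ 1.79, β ≈ 4.18

With mean 0.3 fixed, write α = 0.3s, β = 0.7s where s = α+β.
Need P(θ < 0.14) = 0.2 under Beta(0.3s, 0.7s). Normal approximation: (q−m)/√(m(1−m)/s) ≈ z_{0.2} = -0.842, so s ≈ 0.3·0.7·(-0.842)²/(0.14−0.3)² = 5.8.
At s = 5.8: P(θ<0.14) ≈ 0.204. Adjusting to match 0.2 gives s ≈ 5.97.
So α = 0.3·5.97 ≈ 1.79, β = 0.7·5.97 ≈ 4.18.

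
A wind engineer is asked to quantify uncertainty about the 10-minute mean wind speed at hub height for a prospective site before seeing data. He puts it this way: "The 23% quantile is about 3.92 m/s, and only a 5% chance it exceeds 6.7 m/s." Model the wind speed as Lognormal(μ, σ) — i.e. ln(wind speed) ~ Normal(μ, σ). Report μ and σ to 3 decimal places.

μ ≈ 1.532, σ ≈ 0.225

If T ~ Lognormal(μ,σ) then ln T ~ Normal(μ,σ), so the p-quantile of ln T is μ + z_p·σ.
ln(3.92) = 1.366 and ln(6.7) = 1.902; z_{0.23} = -0.7388, z_{0.95} = 1.645.
σ = (1.902 − 1.366)/(1.645 − (-0.7388)) = 0.225.
μ = 1.366 − (-0.7388)·0.225 = 1.532.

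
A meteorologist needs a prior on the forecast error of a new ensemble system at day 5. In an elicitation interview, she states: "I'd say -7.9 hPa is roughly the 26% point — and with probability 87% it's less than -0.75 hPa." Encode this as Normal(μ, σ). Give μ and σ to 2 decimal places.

μ = -5.30, σ = 4.04

The p-quantile of Normal(μ,σ) is μ + z_p·σ, with z_{0.26} = -0.6433 and z_{0.87} = 1.126.
Eliminate σ: μ = (z₂·x₁ − z₁·x₂)/(z₂ − z₁) = (1.126·-7.9 − (-0.6433)·-0.75)/1.77 = -5.30.
Then σ = (x₂ − x₁)/(z₂ − z₁) = (-0.75 − -7.9)/1.77 = 4.04.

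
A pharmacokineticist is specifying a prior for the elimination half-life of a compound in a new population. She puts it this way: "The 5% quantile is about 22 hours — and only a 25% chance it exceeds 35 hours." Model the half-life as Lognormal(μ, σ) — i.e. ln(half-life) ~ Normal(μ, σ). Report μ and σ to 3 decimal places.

If T ~ Lognormal(μ,σ) then ln T ~ Normal(μ,σ), so the p-quantile of ln T is μ + z_p·σ.
ln(22) = 3.091 and ln(35) = 3.555; z_{0.05} = -1.645, z_{0.75} = 0.6745.
σ = (3.555 − 3.091)/(0.6745 − (-1.645)) = 0.200.
μ = 3.091 − (-1.645)·0.200 = 3.420.

μ ≈ 3.420, σ ≈ 0.200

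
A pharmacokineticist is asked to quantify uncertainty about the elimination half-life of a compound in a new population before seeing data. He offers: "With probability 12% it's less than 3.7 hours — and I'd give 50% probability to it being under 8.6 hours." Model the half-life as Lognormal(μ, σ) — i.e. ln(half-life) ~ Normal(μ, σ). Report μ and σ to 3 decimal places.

If T ~ Lognormal(μ,σ) then ln T ~ Normal(μ,σ), so the p-quantile of ln T is μ + z_p·σ.
ln(3.7) = 1.308 and ln(8.6) = 2.152; z_{0.12} = -1.175, z_{0.5} = 0.
σ = (2.152 − 1.308)/(0 − (-1.175)) = 0.718.
μ = 1.308 − (-1.175)·0.718 = 2.152.

μ ≈ 2.152, σ ≈ 0.718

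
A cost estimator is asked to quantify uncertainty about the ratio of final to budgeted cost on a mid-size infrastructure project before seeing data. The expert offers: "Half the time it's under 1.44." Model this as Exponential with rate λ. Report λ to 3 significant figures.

Exponential median = ln 2 / λ, so λ = ln 2 / 1.44 = 0.481.

λ ≈ 0.481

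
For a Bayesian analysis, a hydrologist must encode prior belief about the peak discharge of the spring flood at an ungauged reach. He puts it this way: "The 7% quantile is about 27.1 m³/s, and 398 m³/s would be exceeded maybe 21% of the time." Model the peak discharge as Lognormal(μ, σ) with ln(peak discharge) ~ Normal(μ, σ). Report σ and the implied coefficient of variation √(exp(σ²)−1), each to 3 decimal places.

If T ~ Lognormal(μ,σ) then ln T ~ Normal(μ,σ), so the p-quantile of ln T is μ + z_p·σ.
ln(27.1) = 3.3 and ln(398) = 5.986; z_{0.07} = -1.476, z_{0.79} = 0.8064.
σ = (5.986 − 3.3)/(0.8064 − (-1.476)) = 1.177.
μ = 3.3 − (-1.476)·1.177 = 5.037.
CV = √(exp(σ²)−1) = √(exp(1.3861)−1) = 1.732.

σ ≈ 1.177, CV ≈ 1.732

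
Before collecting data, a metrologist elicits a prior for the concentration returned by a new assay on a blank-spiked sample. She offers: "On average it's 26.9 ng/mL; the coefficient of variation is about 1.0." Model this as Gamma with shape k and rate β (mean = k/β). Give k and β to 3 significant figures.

For Gamma(k, rate β): mean = k/β, variance = k/β², so CV = 1/√k.
CV = 1.0, hence k = 1/CV² = 1.
Then β = k/mean = 1/26.9 = 0.0372.

k ≈ 1, β ≈ 0.0372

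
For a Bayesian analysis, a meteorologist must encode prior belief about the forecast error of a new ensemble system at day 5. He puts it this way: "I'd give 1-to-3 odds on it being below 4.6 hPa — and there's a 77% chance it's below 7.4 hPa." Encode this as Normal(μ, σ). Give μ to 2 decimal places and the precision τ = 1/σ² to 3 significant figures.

μ = 5.94, τ = 0.255

The p-quantile of Normal(μ,σ) is μ + z_p·σ, with z_{0.25} = -0.6745 and z_{0.77} = 0.7388.
Eliminate σ: μ = (z₂·x₁ − z₁·x₂)/(z₂ − z₁) = (0.7388·4.6 − (-0.6745)·7.4)/1.413 = 5.94.
Then σ = (x₂ − x₁)/(z₂ − z₁) = (7.4 − 4.6)/1.413 = 1.98.
Precision τ = 1/σ² = 1/1.981² = 0.255.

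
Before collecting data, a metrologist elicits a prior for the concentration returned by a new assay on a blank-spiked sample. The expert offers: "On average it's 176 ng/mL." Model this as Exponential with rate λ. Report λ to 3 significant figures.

λ ≈ 0.00568

Exponential mean = 1/λ, so λ = 1/176.0 = 0.00568.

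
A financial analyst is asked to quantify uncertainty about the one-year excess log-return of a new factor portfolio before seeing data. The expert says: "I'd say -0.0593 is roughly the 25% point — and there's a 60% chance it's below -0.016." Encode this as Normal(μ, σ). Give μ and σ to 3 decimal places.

For Normal(μ,σ), the p-quantile is μ + z_p·σ. Here z_{0.25} = -0.6745, z_{0.6} = 0.2533.
So -0.0593 = μ − 0.6745σ and -0.016 = μ + 0.2533σ.
Subtracting: σ = (-0.016 − -0.0593)/(0.2533 − (-0.6745)) = 0.047.
Then μ = -0.0593 − (-0.6745)·0.047 = -0.028.

μ = -0.028, σ = 0.047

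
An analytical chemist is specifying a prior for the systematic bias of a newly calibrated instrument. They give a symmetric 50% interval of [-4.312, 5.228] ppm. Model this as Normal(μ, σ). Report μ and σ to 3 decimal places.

A symmetric 50% interval runs μ ± z·σ with z = 0.6745.
Half-width = 4.77, so σ = 4.77/0.6745 = 7.072.
μ is the interval midpoint, 0.458.

μ = 0.458, σ = 7.072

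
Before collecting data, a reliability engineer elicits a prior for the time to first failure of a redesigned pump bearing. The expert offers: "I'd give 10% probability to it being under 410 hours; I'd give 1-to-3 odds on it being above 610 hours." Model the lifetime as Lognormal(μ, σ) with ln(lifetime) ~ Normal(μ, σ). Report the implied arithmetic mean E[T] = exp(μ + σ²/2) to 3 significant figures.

If T ~ Lognormal(μ,σ) then ln T ~ Normal(μ,σ), so the p-quantile of ln T is μ + z_p·σ.
ln(410) = 6.016 and ln(610) = 6.413; z_{0.1} = -1.282, z_{0.75} = 0.6745.
σ = (6.413 − 6.016)/(0.6745 − (-1.282)) = 0.203.
μ = 6.016 − (-1.282)·0.203 = 6.276.
E[T] = exp(μ + σ²/2) = exp(6.276 + 0.0206) = 543 hours.

E[T] ≈ 543 hours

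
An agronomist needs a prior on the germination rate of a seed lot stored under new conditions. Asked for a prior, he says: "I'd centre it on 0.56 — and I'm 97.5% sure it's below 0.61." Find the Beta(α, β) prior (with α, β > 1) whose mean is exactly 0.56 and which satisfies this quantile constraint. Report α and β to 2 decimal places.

α ≈ 208.66, β ≈ 163.94

With mean 0.56 fixed, write α = 0.56s, β = 0.44s where s = α+β.
Need P(θ < 0.61) = 0.975 under Beta(0.56s, 0.44s). Normal approximation: (q−m)/√(m(1−m)/s) ≈ z_{0.975} = 1.96, so s ≈ 0.56·0.44·(1.96)²/(0.61−0.56)² = 378.6.
At s = 378.6: P(θ<0.61) ≈ 0.976. Adjusting to match 0.975 gives s ≈ 372.60.
So α = 0.56·372.60 ≈ 208.66, β = 0.44·372.60 ≈ 163.94.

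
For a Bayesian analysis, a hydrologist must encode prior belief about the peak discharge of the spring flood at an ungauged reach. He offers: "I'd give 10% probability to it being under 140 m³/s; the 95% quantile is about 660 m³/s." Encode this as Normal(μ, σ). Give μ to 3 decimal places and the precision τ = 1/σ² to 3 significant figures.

The p-quantile of Normal(μ,σ) is μ + z_p·σ, with z_{0.1} = -1.282 and z_{0.95} = 1.645.
Eliminate σ: μ = (z₂·x₁ − z₁·x₂)/(z₂ − z₁) = (1.645·140 − (-1.282)·660)/2.926 = 367.722.
Then σ = (x₂ − x₁)/(z₂ − z₁) = (660 − 140)/2.926 = 177.692.
Precision τ = 1/σ² = 1/177.7² = 3.17e-05.

μ = 367.722, τ = 3.17e-05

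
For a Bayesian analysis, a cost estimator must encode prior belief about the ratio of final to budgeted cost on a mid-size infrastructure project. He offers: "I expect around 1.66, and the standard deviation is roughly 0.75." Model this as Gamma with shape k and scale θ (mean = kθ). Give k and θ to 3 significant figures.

k ≈ 4.9, θ ≈ 0.339

For Gamma(k, scale θ): mean = kθ, variance = kθ², so CV = 1/√k.
CV = SD/mean = 0.75/1.66 = 0.4518, hence k = 1/CV² = 4.9.
Then θ = mean/k = 1.66/4.9 = 0.339.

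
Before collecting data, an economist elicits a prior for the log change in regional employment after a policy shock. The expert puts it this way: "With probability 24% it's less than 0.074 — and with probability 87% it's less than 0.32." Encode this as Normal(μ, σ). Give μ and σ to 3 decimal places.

μ = 0.169, σ = 0.134

For Normal(μ,σ), the p-quantile is μ + z_p·σ. Here z_{0.24} = -0.7063, z_{0.87} = 1.126.
So 0.074 = μ − 0.7063σ and 0.32 = μ + 1.126σ.
Subtracting: σ = (0.32 − 0.074)/(1.126 − (-0.7063)) = 0.134.
Then μ = 0.074 − (-0.7063)·0.134 = 0.169.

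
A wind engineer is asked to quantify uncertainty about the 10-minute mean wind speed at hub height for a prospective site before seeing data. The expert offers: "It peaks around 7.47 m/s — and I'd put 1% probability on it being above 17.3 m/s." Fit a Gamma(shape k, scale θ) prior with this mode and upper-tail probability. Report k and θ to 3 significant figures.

k ≈ 7.76, θ ≈ 1.1

Gamma(k,θ) with k>1 has mode (k−1)θ, so θ = 7.47/(k−1).
Need P(X < 17.3) = 0.99 with θ tied to k this way. Start at k = 2, θ = 7.47: P(X<17.3) ≈ 0.673.
Too low — raise k to concentrate. Iterating converges to k ≈ 7.76.
Then θ = 7.47/(7.76−1) ≈ 1.1.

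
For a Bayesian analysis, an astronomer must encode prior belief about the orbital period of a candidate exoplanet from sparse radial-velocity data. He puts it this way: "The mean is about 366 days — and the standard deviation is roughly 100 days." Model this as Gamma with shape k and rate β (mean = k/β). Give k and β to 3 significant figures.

For Gamma(k, rate β): mean = k/β, variance = k/β², so CV = 1/√k.
CV = SD/mean = 100/366 = 0.2732, hence k = 1/CV² = 13.4.
Then β = k/mean = 13.4/366 = 0.0366.

k ≈ 13.4, β ≈ 0.0366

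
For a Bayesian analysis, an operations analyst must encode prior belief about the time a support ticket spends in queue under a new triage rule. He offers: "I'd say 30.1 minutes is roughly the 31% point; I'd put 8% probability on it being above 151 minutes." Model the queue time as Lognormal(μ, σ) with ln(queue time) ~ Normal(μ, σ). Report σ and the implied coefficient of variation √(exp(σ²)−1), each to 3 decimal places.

If T ~ Lognormal(μ,σ) then ln T ~ Normal(μ,σ), so the p-quantile of ln T is μ + z_p·σ.
ln(30.1) = 3.405 and ln(151) = 5.017; z_{0.31} = -0.4959, z_{0.92} = 1.405.
σ = (5.017 − 3.405)/(1.405 − (-0.4959)) = 0.848.
μ = 3.405 − (-0.4959)·0.848 = 3.825.
CV = √(exp(σ²)−1) = √(exp(0.7198)−1) = 1.027.

σ ≈ 0.848, CV ≈ 1.027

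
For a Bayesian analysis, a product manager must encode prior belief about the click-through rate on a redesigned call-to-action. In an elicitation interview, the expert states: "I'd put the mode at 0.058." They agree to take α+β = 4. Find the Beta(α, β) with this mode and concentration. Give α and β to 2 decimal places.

For α,β > 1 the Beta mode is (α−1)/(α+β−2). With α+β = 4, the mode is (α−1)/2.
Set (α−1)/2 = 0.058 → α = 1 + 0.058·2 = 1.12.
β = 4 − α = 2.88.

α = 1.12, β = 2.88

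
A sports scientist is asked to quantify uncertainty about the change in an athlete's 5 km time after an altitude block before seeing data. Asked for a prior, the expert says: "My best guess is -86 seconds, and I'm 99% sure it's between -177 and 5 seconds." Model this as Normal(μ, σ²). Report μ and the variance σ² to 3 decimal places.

A symmetric 99% interval runs μ ± z·σ with z = 2.576.
Half-width = 91, so σ = 91/2.576 = 35.3284 and σ² = 1248.098.
μ is the stated best guess, -86.000.

μ = -86.000, σ² = 1248.098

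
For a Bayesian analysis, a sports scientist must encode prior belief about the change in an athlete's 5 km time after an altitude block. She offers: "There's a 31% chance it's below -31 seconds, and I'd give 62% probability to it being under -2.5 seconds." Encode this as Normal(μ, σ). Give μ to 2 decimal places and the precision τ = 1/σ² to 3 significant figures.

μ = -13.36, τ = 0.000791

For Normal(μ,σ), the p-quantile is μ + z_p·σ. Here z_{0.31} = -0.4959, z_{0.62} = 0.3055.
So -31 = μ − 0.4959σ and -2.5 = μ + 0.3055σ.
Subtracting: σ = (-2.5 − -31)/(0.3055 − (-0.4959)) = 35.57.
Then μ = -31 − (-0.4959)·35.57 = -13.36.
Precision τ = 1/σ² = 1/35.57² = 0.000791.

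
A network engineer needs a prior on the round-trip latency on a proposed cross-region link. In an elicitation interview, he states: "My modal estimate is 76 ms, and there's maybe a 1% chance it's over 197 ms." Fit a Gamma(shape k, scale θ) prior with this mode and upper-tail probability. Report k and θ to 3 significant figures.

k ≈ 6.13, θ ≈ 14.8

Gamma(k,θ) with k>1 has mode (k−1)θ, so θ = 76/(k−1).
Need P(X < 197) = 0.99 with θ tied to k this way. Start at k = 2, θ = 76: P(X<197) ≈ 0.731.
Too low — raise k to concentrate. Iterating converges to k ≈ 6.13.
Then θ = 76/(6.13−1) ≈ 14.8.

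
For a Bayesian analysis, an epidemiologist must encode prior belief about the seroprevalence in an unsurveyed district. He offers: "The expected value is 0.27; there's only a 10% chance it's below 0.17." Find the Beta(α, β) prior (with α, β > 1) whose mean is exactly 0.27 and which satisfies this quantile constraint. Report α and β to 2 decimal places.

With mean 0.27 fixed, write α = 0.27s, β = 0.73s where s = α+β.
Need P(θ < 0.17) = 0.1 under Beta(0.27s, 0.73s). Normal approximation: (q−m)/√(m(1−m)/s) ≈ z_{0.1} = -1.28, so s ≈ 0.27·0.73·(-1.28)²/(0.17−0.27)² = 32.4.
At s = 32.4: P(θ<0.17) ≈ 0.089. Adjusting to match 0.1 gives s ≈ 29.56.
So α = 0.27·29.56 ≈ 7.98, β = 0.73·29.56 ≈ 21.58.

α ≈ 7.98, β ≈ 21.58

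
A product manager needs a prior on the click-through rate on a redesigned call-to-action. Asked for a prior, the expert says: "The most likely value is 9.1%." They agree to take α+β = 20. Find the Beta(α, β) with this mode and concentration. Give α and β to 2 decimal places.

α = 2.64, β = 17.36

For α,β > 1 the Beta mode is (α−1)/(α+β−2). With α+β = 20, the mode is (α−1)/18.
Set (α−1)/18 = 0.091 → α = 1 + 0.091·18 = 2.64.
β = 20 − α = 17.36.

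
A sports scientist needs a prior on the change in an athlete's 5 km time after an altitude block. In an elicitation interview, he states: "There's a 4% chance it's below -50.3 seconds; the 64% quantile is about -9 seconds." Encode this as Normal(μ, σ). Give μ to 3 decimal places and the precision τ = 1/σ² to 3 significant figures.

The p-quantile of Normal(μ,σ) is μ + z_p·σ, with z_{0.04} = -1.751 and z_{0.64} = 0.3585.
Eliminate σ: μ = (z₂·x₁ − z₁·x₂)/(z₂ − z₁) = (0.3585·-50.3 − (-1.751)·-9)/2.109 = -16.019.
Then σ = (x₂ − x₁)/(z₂ − z₁) = (-9 − -50.3)/2.109 = 19.581.
Precision τ = 1/σ² = 1/19.58² = 0.00261.

μ = -16.019, τ = 0.00261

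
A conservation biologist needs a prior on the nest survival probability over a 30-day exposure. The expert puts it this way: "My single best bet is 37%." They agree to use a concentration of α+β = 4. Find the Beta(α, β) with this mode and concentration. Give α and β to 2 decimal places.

α = 1.74, β = 2.26

For α,β > 1 the Beta mode is (α−1)/(α+β−2). With α+β = 4, the mode is (α−1)/2.
Set (α−1)/2 = 0.37 → α = 1 + 0.37·2 = 1.74.
β = 4 − α = 2.26.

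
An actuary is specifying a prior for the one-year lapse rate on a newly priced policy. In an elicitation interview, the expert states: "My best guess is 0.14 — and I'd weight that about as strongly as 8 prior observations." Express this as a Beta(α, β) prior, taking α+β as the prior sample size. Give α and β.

α = 1.12, β = 6.88

Under the effective-sample-size interpretation, Beta(α, β) has prior mean α/(α+β) and prior sample size α+β.
So α+β = 8 and α/(α+β) = 0.14, giving α = 0.14·8 = 1.12 and β = 8 − 1.12 = 6.88.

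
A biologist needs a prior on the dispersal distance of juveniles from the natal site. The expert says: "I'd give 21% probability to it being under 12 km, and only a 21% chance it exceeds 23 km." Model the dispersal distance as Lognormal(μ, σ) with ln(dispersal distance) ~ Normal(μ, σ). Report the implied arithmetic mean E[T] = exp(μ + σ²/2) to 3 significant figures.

If T ~ Lognormal(μ,σ) then ln T ~ Normal(μ,σ), so the p-quantile of ln T is μ + z_p·σ.
ln(12) = 2.485 and ln(23) = 3.135; z_{0.21} = -0.8064, z_{0.79} = 0.8064.
σ = (3.135 − 2.485)/(0.8064 − (-0.8064)) = 0.403.
μ = 2.485 − (-0.8064)·0.403 = 2.810.
E[T] = exp(μ + σ²/2) = exp(2.810 + 0.0814) = 18 km.

E[T] ≈ 18 km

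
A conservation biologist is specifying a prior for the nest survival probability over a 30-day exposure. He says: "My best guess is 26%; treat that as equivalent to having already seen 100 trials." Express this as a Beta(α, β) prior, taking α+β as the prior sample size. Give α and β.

Under the effective-sample-size interpretation, Beta(α, β) has prior mean α/(α+β) and prior sample size α+β.
So α+β = 100 and α/(α+β) = 0.26, giving α = 0.26·100 = 26 and β = 100 − 26 = 74.

α = 26, β = 74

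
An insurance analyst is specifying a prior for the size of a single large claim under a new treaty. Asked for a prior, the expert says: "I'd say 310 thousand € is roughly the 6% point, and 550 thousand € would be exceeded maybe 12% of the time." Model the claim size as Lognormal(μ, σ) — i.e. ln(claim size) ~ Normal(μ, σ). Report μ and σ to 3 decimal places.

If T ~ Lognormal(μ,σ) then ln T ~ Normal(μ,σ), so the p-quantile of ln T is μ + z_p·σ.
ln(310) = 5.737 and ln(550) = 6.31; z_{0.06} = -1.555, z_{0.88} = 1.175.
σ = (6.31 − 5.737)/(1.175 − (-1.555)) = 0.210.
μ = 5.737 − (-1.555)·0.210 = 6.063.

μ ≈ 6.063, σ ≈ 0.210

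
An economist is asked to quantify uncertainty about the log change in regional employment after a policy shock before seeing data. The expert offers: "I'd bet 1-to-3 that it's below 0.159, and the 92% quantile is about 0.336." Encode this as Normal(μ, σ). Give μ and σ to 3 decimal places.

The p-quantile of Normal(μ,σ) is μ + z_p·σ, with z_{0.25} = -0.6745 and z_{0.92} = 1.405.
Eliminate σ: μ = (z₂·x₁ − z₁·x₂)/(z₂ − z₁) = (1.405·0.159 − (-0.6745)·0.336)/2.08 = 0.216.
Then σ = (x₂ − x₁)/(z₂ − z₁) = (0.336 − 0.159)/2.08 = 0.085.

μ = 0.216, σ = 0.085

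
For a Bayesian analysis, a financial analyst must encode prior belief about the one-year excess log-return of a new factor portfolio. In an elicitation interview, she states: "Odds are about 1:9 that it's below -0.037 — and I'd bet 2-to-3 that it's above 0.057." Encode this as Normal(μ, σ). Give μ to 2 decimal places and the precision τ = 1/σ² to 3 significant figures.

The p-quantile of Normal(μ,σ) is μ + z_p·σ, with z_{0.1} = -1.282 and z_{0.6} = 0.2533.
Eliminate σ: μ = (z₂·x₁ − z₁·x₂)/(z₂ − z₁) = (0.2533·-0.037 − (-1.282)·0.057)/1.535 = 0.04.
Then σ = (x₂ − x₁)/(z₂ − z₁) = (0.057 − -0.037)/1.535 = 0.06.
Precision τ = 1/σ² = 1/0.06124² = 267.

μ = 0.04, τ = 267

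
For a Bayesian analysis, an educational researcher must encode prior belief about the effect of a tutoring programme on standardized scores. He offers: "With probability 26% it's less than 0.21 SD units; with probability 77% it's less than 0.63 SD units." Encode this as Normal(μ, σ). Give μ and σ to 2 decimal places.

μ = 0.41, σ = 0.30

For Normal(μ,σ), the p-quantile is μ + z_p·σ. Here z_{0.26} = -0.6433, z_{0.77} = 0.7388.
So 0.21 = μ − 0.6433σ and 0.63 = μ + 0.7388σ.
Subtracting: σ = (0.63 − 0.21)/(0.7388 − (-0.6433)) = 0.30.
Then μ = 0.21 − (-0.6433)·0.30 = 0.41.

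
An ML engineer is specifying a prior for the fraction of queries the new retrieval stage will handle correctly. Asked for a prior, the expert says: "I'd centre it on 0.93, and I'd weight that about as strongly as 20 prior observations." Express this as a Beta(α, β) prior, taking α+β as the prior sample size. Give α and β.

Under the effective-sample-size interpretation, Beta(α, β) has prior mean α/(α+β) and prior sample size α+β.
So α+β = 20 and α/(α+β) = 0.93, giving α = 0.93·20 = 18.6 and β = 20 − 18.6 = 1.4.

α = 18.6, β = 1.4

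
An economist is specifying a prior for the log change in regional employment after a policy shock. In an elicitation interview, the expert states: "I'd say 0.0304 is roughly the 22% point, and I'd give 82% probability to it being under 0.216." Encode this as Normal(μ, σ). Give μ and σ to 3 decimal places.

μ = 0.115, σ = 0.110

The p-quantile of Normal(μ,σ) is μ + z_p·σ, with z_{0.22} = -0.7722 and z_{0.82} = 0.9154.
Eliminate σ: μ = (z₂·x₁ − z₁·x₂)/(z₂ − z₁) = (0.9154·0.0304 − (-0.7722)·0.216)/1.688 = 0.115.
Then σ = (x₂ − x₁)/(z₂ − z₁) = (0.216 − 0.0304)/1.688 = 0.110.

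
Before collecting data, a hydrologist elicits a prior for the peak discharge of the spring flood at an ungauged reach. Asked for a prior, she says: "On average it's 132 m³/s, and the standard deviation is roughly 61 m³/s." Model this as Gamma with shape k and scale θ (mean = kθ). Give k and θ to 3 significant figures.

For Gamma(k, scale θ): mean = kθ, variance = kθ², so CV = 1/√k.
CV = SD/mean = 61/132 = 0.4621, hence k = 1/CV² = 4.68.
Then θ = mean/k = 132/4.68 = 28.2.

k ≈ 4.68, θ ≈ 28.2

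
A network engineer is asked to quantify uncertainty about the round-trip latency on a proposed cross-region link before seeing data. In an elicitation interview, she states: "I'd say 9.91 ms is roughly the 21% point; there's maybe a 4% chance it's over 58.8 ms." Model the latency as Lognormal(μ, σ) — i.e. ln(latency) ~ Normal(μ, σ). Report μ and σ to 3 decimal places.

μ ≈ 2.855, σ ≈ 0.696

If T ~ Lognormal(μ,σ) then ln T ~ Normal(μ,σ), so the p-quantile of ln T is μ + z_p·σ.
ln(9.91) = 2.294 and ln(58.8) = 4.074; z_{0.21} = -0.8064, z_{0.96} = 1.751.
σ = (4.074 − 2.294)/(1.751 − (-0.8064)) = 0.696.
μ = 2.294 − (-0.8064)·0.696 = 2.855.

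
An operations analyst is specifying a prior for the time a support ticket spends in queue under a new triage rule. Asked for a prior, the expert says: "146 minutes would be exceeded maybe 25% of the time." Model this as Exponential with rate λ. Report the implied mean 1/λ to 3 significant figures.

mean ≈ 105 minutes

P(T > 146.0) = e^(−λ·146.0) = 0.25, so λ = −ln(0.25)/146.0 = 0.0095.
Mean = 1/λ = 105 minutes.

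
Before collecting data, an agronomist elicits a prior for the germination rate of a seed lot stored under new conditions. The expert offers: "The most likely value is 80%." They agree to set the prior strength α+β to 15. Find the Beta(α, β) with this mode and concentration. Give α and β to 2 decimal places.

For α,β > 1 the Beta mode is (α−1)/(α+β−2). With α+β = 15, the mode is (α−1)/13.
Set (α−1)/13 = 0.8 → α = 1 + 0.8·13 = 11.40.
β = 15 − α = 3.60.

α = 11.40, β = 3.60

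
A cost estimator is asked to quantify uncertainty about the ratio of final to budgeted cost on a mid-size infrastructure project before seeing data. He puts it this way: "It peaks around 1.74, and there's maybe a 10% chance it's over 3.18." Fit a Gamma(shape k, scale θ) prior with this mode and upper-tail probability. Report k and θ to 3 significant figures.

k ≈ 6.24, θ ≈ 0.332

Gamma(k,θ) with k>1 has mode (k−1)θ, so θ = 1.74/(k−1).
Need P(X < 3.18) = 0.9 with θ tied to k this way. Start at k = 2, θ = 1.74: P(X<3.18) ≈ 0.545.
Too low — raise k to concentrate. Iterating converges to k ≈ 6.24.
Then θ = 1.74/(6.24−1) ≈ 0.332.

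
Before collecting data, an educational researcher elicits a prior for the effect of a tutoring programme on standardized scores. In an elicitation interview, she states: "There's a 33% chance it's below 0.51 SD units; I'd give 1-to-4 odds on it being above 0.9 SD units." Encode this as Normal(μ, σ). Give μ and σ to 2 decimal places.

The p-quantile of Normal(μ,σ) is μ + z_p·σ, with z_{0.33} = -0.4399 and z_{0.8} = 0.8416.
Eliminate σ: μ = (z₂·x₁ − z₁·x₂)/(z₂ − z₁) = (0.8416·0.51 − (-0.4399)·0.9)/1.282 = 0.64.
Then σ = (x₂ − x₁)/(z₂ − z₁) = (0.9 − 0.51)/1.282 = 0.30.

μ = 0.64, σ = 0.30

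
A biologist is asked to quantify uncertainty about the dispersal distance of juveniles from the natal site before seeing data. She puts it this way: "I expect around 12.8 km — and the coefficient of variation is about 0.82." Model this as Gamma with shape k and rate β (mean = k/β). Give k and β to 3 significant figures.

For Gamma(k, rate β): mean = k/β, variance = k/β², so CV = 1/√k.
CV = 0.82, hence k = 1/CV² = 1.49.
Then β = k/mean = 1.49/12.8 = 0.116.

k ≈ 1.49, β ≈ 0.116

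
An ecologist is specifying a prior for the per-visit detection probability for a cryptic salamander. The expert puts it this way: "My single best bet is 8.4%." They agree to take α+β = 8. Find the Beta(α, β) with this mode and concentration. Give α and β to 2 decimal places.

For α,β > 1 the Beta mode is (α−1)/(α+β−2). With α+β = 8, the mode is (α−1)/6.
Set (α−1)/6 = 0.084 → α = 1 + 0.084·6 = 1.50.
β = 8 − α = 6.50.

α = 1.50, β = 6.50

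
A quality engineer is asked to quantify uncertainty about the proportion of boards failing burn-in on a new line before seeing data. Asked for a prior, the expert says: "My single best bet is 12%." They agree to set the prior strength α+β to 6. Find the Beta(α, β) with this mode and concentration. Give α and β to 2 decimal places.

For α,β > 1 the Beta mode is (α−1)/(α+β−2). With α+β = 6, the mode is (α−1)/4.
Set (α−1)/4 = 0.12 → α = 1 + 0.12·4 = 1.48.
β = 6 − α = 4.52.

α = 1.48, β = 4.52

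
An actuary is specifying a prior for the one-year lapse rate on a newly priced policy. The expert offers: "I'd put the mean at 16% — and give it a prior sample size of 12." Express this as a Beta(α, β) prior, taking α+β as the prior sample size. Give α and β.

α = 1.92, β = 10.08

Under the effective-sample-size interpretation, Beta(α, β) has prior mean α/(α+β) and prior sample size α+β.
So α+β = 12 and α/(α+β) = 0.16, giving α = 0.16·12 = 1.92 and β = 12 − 1.92 = 10.08.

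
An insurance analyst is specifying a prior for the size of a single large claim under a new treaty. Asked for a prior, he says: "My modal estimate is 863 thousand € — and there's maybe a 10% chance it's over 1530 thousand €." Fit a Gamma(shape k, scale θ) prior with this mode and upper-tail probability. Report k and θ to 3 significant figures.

Gamma(k,θ) with k>1 has mode (k−1)θ, so θ = 863/(k−1).
Need P(X < 1530) = 0.9 with θ tied to k this way. Start at k = 2, θ = 863: P(X<1530) ≈ 0.529.
Too low — raise k to concentrate. Iterating converges to k ≈ 6.8.
Then θ = 863/(6.8−1) ≈ 149.

k ≈ 6.8, θ ≈ 149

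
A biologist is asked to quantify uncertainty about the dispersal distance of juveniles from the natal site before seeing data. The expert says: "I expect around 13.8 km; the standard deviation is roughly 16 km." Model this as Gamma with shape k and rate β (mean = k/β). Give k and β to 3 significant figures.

k ≈ 0.744, β ≈ 0.0539

For Gamma(k, rate β): mean = k/β, variance = k/β², so CV = 1/√k.
CV = SD/mean = 16/13.8 = 1.159, hence k = 1/CV² = 0.744.
Then β = k/mean = 0.744/13.8 = 0.0539.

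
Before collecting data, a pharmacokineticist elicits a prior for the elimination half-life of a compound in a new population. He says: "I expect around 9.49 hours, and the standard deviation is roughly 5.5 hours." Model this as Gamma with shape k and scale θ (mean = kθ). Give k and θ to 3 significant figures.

k ≈ 2.98, θ ≈ 3.19

For Gamma(k, scale θ): mean = kθ, variance = kθ², so CV = 1/√k.
CV = SD/mean = 5.5/9.49 = 0.5796, hence k = 1/CV² = 2.98.
Then θ = mean/k = 9.49/2.98 = 3.19.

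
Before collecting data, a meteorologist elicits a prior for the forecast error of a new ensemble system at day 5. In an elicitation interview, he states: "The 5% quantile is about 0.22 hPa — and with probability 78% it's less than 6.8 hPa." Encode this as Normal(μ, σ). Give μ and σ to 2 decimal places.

For Normal(μ,σ), the p-quantile is μ + z_p·σ. Here z_{0.05} = -1.645, z_{0.78} = 0.7722.
So 0.22 = μ − 1.645σ and 6.8 = μ + 0.7722σ.
Subtracting: σ = (6.8 − 0.22)/(0.7722 − (-1.645)) = 2.72.
Then μ = 0.22 − (-1.645)·2.72 = 4.70.

μ = 4.70, σ = 2.72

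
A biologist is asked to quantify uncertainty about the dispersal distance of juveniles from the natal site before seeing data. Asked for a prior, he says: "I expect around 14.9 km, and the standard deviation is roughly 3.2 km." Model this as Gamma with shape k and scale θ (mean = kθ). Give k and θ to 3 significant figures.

k ≈ 21.7, θ ≈ 0.687

For Gamma(k, scale θ): mean = kθ, variance = kθ², so CV = 1/√k.
CV = SD/mean = 3.2/14.9 = 0.2148, hence k = 1/CV² = 21.7.
Then θ = mean/k = 14.9/21.7 = 0.687.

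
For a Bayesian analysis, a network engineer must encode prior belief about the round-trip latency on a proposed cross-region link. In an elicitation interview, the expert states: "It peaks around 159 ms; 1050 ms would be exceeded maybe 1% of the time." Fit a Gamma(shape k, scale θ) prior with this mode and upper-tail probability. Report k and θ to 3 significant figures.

Gamma(k,θ) with k>1 has mode (k−1)θ, so θ = 159/(k−1).
Need P(X < 1050) = 0.99 with θ tied to k this way. Start at k = 2, θ = 159: P(X<1050) ≈ 0.990.
Too low — raise k to concentrate. Iterating converges to k ≈ 2.01.
Then θ = 159/(2.01−1) ≈ 158.

k ≈ 2.01, θ ≈ 158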